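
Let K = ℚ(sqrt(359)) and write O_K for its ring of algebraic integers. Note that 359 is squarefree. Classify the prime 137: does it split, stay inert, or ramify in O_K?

remains prime (inert)

d = 359 ≡ 3 (mod 4), so O_K = ℤ[√359] and disc(K) = 4d = 1436.
137 ∤ 1436, so 137 is unramified.
Legendre symbol by Euler's criterion: (359/137) ≡ 359^68 ≡ 136 (mod 137), i.e. (359/137) = -1.
Legendre symbol -1 ⇒ 137 is inert.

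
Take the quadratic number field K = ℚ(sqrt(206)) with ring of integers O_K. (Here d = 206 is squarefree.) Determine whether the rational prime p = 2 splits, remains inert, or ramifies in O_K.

ramified — (2) = 𝔭²

206 mod 4 = 2, hence disc K = 4·206 = 824 and O_K = ℤ[√206].
2 divides disc(K) = 824, so 2 ramifies.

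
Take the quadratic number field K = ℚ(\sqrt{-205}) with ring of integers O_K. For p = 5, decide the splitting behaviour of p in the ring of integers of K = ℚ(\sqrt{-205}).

p ramifies

-205 mod 4 = 3, hence disc K = 4·(-205) = -820 and O_K = ℤ[√-205].
5 divides disc(K) = -820, so 5 ramifies.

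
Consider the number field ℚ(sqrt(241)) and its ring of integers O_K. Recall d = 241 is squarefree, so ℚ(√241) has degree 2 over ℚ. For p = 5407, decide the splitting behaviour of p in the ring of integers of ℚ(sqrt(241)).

inert — (5407) stays prime in O_K

241 mod 4 = 1, hence disc K = 241 and O_K = ℤ[(1+√241)/2].
disc(K) = 241 is not divisible by 5407; 5407 is unramified.
Legendre symbol by Euler's criterion: (241/5407) ≡ 241^2703 ≡ 5406 (mod 5407), i.e. (241/5407) = -1.
Legendre symbol -1 ⇒ 5407 is inert.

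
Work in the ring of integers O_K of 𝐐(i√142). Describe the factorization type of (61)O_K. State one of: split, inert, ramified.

splits completely

-142 mod 4 = 2, hence disc K = 4·(-142) = -568 and O_K = ℤ[√-142].
disc(K) = -568 is not divisible by 61; 61 is unramified.
Legendre symbol by Euler's criterion: (-142/61) ≡ (-142)^30 ≡ 1 (mod 61), i.e. (-142/61) = 1.
(-142/61) = 1, so 61 splits.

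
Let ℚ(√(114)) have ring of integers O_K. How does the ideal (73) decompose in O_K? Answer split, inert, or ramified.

split — (73) = 𝔭₁𝔭₂ with 𝔭₁ ≠ 𝔭₂

Since 114 ≢ 1 mod 4, the ring of integers is ℤ[√114] with discriminant 4·114 = 456.
Since gcd(73, 456) = 1 the prime 73 does not ramify.
Legendre symbol by Euler's criterion: (114/73) ≡ 114^36 ≡ 1 (mod 73), i.e. (114/73) = 1.
d is a quadratic residue mod p, hence 73 splits in O_K.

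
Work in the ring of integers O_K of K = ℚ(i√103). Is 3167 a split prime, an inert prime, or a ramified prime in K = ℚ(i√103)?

-103 mod 4 = 1, hence disc K = -103 and O_K = ℤ[(1+√-103)/2].
disc(K) = -103 is not divisible by 3167; 3167 is unramified.
Euler's criterion: (-103)^1583 mod 3167 = 3166. Thus (-103|3167) = -1.
d is a non-residue mod p, hence 3167 remains inert in O_K.

p is inert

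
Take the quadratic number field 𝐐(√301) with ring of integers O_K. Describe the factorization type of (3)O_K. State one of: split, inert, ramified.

splits completely

301 mod 4 = 1, hence disc K = 301 and O_K = ℤ[(1+√301)/2].
3 ∤ 301, so 3 is unramified.
(301/3) = 1^1 mod 3 = 1, giving Legendre symbol 1.
Legendre symbol 1 ⇒ 3 is split.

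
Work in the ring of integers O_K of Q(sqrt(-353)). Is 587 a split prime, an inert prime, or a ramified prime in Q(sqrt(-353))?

split — (587) = 𝔭₁𝔭₂ with 𝔭₁ ≠ 𝔭₂

Since -353 ≢ 1 mod 4, the ring of integers is ℤ[√-353] with discriminant 4·(-353) = -1412.
587 ∤ -1412, so 587 is unramified.
Compute (-353/587) via Euler: 234^((587-1)/2) mod 587 = 1, so (-353/587) = 1.
Legendre symbol 1 ⇒ 587 is split.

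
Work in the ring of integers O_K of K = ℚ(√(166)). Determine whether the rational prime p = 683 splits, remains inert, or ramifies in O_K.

166 mod 4 = 2, hence disc K = 4·166 = 664 and O_K = ℤ[√166].
683 ∤ 664, so 683 is unramified.
Compute (166/683) via Euler: 166^((683-1)/2) mod 683 = 682, so (166/683) = -1.
Legendre symbol -1 ⇒ 683 is inert.

p is inert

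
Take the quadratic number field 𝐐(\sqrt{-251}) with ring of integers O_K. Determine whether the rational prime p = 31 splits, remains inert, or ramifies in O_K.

splits completely

-251 mod 4 = 1, hence disc K = -251 and O_K = ℤ[(1+√-251)/2].
disc(K) = -251 is not divisible by 31; 31 is unramified.
Euler's criterion: (-251)^15 mod 31 = 1. Thus (-251|31) = 1.
d is a quadratic residue mod p, hence 31 splits in O_K.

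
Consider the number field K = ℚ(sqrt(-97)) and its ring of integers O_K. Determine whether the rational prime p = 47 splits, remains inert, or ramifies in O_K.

inert — (47) stays prime in O_K

d = -97 ≡ 3 (mod 4), so O_K = ℤ[√-97] and disc(K) = 4d = -388.
Since gcd(47, -388) = 1 the prime 47 does not ramify.
Compute (-97/47) via Euler: 44^((47-1)/2) mod 47 = 46, so (-97/47) = -1.
(-97/47) = -1, so 47 is inert.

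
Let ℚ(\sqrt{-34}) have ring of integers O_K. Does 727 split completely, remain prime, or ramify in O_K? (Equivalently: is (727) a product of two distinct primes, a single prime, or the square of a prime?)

inert — (727) stays prime in O_K

-34 mod 4 = 2, hence disc K = 4·(-34) = -136 and O_K = ℤ[√-34].
disc(K) = -136 is not divisible by 727; 727 is unramified.
Legendre symbol by Euler's criterion: (-34/727) ≡ (-34)^363 ≡ 726 (mod 727), i.e. (-34/727) = -1.
(-34/727) = -1, so 727 is inert.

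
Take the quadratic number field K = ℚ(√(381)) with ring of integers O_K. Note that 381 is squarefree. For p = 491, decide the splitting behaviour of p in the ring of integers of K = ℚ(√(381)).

split

d = 381 ≡ 1 (mod 4), so O_K = ℤ[(1+√381)/2] and disc(K) = d = 381.
491 ∤ 381, so 491 is unramified.
Legendre symbol by Euler's criterion: (381/491) ≡ 381^245 ≡ 1 (mod 491), i.e. (381/491) = 1.
d is a quadratic residue mod p, hence 491 splits in O_K.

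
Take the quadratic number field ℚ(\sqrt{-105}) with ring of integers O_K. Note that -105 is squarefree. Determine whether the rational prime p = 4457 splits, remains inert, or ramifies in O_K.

-105 mod 4 = 3, hence disc K = 4·(-105) = -420 and O_K = ℤ[√-105].
Since gcd(4457, -420) = 1 the prime 4457 does not ramify.
(-105/4457) = 4352^2228 mod 4457 = 4456, giving Legendre symbol -1.
d is a non-residue mod p, hence 4457 remains inert in O_K.

p is inert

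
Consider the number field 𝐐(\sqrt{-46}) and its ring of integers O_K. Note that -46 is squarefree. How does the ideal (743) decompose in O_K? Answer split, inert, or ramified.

-46 mod 4 = 2, hence disc K = 4·(-46) = -184 and O_K = ℤ[√-46].
743 ∤ -184, so 743 is unramified.
Compute (-46/743) via Euler: 697^((743-1)/2) mod 743 = 742, so (-46/743) = -1.
(-46/743) = -1, so 743 is inert.

inert — (743) stays prime in O_K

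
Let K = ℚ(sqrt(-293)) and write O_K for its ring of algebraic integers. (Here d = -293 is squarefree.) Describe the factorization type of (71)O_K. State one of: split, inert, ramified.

inert

d = -293 ≡ 3 (mod 4), so O_K = ℤ[√-293] and disc(K) = 4d = -1172.
disc(K) = -1172 is not divisible by 71; 71 is unramified.
(-293/71) = 62^35 mod 71 = 70, giving Legendre symbol -1.
Legendre symbol -1 ⇒ 71 is inert.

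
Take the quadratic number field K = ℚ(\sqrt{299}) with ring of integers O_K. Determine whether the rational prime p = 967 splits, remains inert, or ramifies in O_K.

299 mod 4 = 3, hence disc K = 4·299 = 1196 and O_K = ℤ[√299].
disc(K) = 1196 is not divisible by 967; 967 is unramified.
Legendre symbol by Euler's criterion: (299/967) ≡ 299^483 ≡ 1 (mod 967), i.e. (299/967) = 1.
Legendre symbol 1 ⇒ 967 is split.

967 splits in O_K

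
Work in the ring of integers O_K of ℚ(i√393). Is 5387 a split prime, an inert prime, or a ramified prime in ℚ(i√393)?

d = -393 ≡ 3 (mod 4), so O_K = ℤ[√-393] and disc(K) = 4d = -1572.
5387 ∤ -1572, so 5387 is unramified.
Euler's criterion: (-393)^2693 mod 5387 = 1. Thus (-393|5387) = 1.
Legendre symbol 1 ⇒ 5387 is split.

splits completely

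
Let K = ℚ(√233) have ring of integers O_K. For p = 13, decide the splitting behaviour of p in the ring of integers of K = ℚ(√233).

splits completely

d = 233 ≡ 1 (mod 4), so O_K = ℤ[(1+√233)/2] and disc(K) = d = 233.
disc(K) = 233 is not divisible by 13; 13 is unramified.
Compute (233/13) via Euler: 12^((13-1)/2) mod 13 = 1, so (233/13) = 1.
(233/13) = 1, so 13 splits.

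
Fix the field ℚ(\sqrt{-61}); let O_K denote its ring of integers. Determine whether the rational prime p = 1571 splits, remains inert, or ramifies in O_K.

p is inert

Since -61 ≢ 1 mod 4, the ring of integers is ℤ[√-61] with discriminant 4·(-61) = -244.
disc(K) = -244 is not divisible by 1571; 1571 is unramified.
(-61/1571) = 1510^785 mod 1571 = 1570, giving Legendre symbol -1.
d is a non-residue mod p, hence 1571 remains inert in O_K.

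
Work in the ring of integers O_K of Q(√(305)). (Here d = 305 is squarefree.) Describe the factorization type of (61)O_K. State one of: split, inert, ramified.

p ramifies

d = 305 ≡ 1 (mod 4), so O_K = ℤ[(1+√305)/2] and disc(K) = d = 305.
61 divides disc(K) = 305, so 61 ramifies.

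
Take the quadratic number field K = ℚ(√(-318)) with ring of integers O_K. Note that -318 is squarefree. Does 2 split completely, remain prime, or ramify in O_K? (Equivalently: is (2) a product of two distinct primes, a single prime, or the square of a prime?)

ramifies in O_K

d = -318 ≡ 2 (mod 4), so O_K = ℤ[√-318] and disc(K) = 4d = -1272.
Ramification test: 2 | -1272. The prime 2 ramifies in K.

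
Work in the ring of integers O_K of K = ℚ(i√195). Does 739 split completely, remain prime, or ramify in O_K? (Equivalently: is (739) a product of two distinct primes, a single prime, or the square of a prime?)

p is inert

Since -195 ≡ 1 mod 4, the ring of integers is ℤ[(1+√-195)/2] with discriminant -195.
disc(K) = -195 is not divisible by 739; 739 is unramified.
Legendre symbol by Euler's criterion: (-195/739) ≡ (-195)^369 ≡ 738 (mod 739), i.e. (-195/739) = -1.
d is a non-residue mod p, hence 739 remains inert in O_K.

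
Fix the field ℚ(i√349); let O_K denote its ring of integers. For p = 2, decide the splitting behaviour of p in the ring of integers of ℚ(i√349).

-349 mod 4 = 3, hence disc K = 4·(-349) = -1396 and O_K = ℤ[√-349].
Ramification test: 2 | -1396. The prime 2 ramifies in K.

ramified — (2) = 𝔭²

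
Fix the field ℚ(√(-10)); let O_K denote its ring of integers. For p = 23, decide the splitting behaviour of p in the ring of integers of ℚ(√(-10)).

d = -10 ≡ 2 (mod 4), so O_K = ℤ[√-10] and disc(K) = 4d = -40.
Since gcd(23, -40) = 1 the prime 23 does not ramify.
(-10/23) = 13^11 mod 23 = 1, giving Legendre symbol 1.
(-10/23) = 1, so 23 splits.

split — (23) = 𝔭₁𝔭₂ with 𝔭₁ ≠ 𝔭₂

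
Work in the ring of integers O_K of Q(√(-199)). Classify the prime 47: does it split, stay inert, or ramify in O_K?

Since -199 ≡ 1 mod 4, the ring of integers is ℤ[(1+√-199)/2] with discriminant -199.
47 ∤ -199, so 47 is unramified.
(-199/47) = 36^23 mod 47 = 1, giving Legendre symbol 1.
d is a quadratic residue mod p, hence 47 splits in O_K.

splits completely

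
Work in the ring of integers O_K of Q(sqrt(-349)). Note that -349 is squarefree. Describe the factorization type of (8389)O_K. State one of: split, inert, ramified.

-349 mod 4 = 3, hence disc K = 4·(-349) = -1396 and O_K = ℤ[√-349].
Since gcd(8389, -1396) = 1 the prime 8389 does not ramify.
Euler's criterion: (-349)^4194 mod 8389 = 8388. Thus (-349|8389) = -1.
Legendre symbol -1 ⇒ 8389 is inert.

8389 remains inert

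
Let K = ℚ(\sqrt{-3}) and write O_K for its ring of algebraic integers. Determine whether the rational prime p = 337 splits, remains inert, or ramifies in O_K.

337 splits in O_K

-3 mod 4 = 1, hence disc K = -3 and O_K = ℤ[(1+√-3)/2].
337 ∤ -3, so 337 is unramified.
Euler's criterion: (-3)^168 mod 337 = 1. Thus (-3|337) = 1.
d is a quadratic residue mod p, hence 337 splits in O_K.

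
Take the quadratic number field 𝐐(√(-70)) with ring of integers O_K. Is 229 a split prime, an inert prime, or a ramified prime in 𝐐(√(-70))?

split — (229) = 𝔭₁𝔭₂ with 𝔭₁ ≠ 𝔭₂

-70 mod 4 = 2, hence disc K = 4·(-70) = -280 and O_K = ℤ[√-70].
Since gcd(229, -280) = 1 the prime 229 does not ramify.
Euler's criterion: (-70)^114 mod 229 = 1. Thus (-70|229) = 1.
d is a quadratic residue mod p, hence 229 splits in O_K.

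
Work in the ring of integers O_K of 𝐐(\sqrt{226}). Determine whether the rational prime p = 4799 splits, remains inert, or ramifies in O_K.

Since 226 ≢ 1 mod 4, the ring of integers is ℤ[√226] with discriminant 4·226 = 904.
4799 ∤ 904, so 4799 is unramified.
Compute (226/4799) via Euler: 226^((4799-1)/2) mod 4799 = 1, so (226/4799) = 1.
(226/4799) = 1, so 4799 splits.

4799 splits in O_K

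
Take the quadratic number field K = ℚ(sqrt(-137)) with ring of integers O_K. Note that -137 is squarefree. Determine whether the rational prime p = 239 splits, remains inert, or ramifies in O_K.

-137 mod 4 = 3, hence disc K = 4·(-137) = -548 and O_K = ℤ[√-137].
239 ∤ -548, so 239 is unramified.
Euler's criterion: (-137)^119 mod 239 = 1. Thus (-137|239) = 1.
Legendre symbol 1 ⇒ 239 is split.

split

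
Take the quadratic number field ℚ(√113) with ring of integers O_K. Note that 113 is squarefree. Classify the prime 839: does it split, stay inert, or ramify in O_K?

remains prime (inert)

d = 113 ≡ 1 (mod 4), so O_K = ℤ[(1+√113)/2] and disc(K) = d = 113.
disc(K) = 113 is not divisible by 839; 839 is unramified.
(113/839) = 113^419 mod 839 = 838, giving Legendre symbol -1.
(113/839) = -1, so 839 is inert.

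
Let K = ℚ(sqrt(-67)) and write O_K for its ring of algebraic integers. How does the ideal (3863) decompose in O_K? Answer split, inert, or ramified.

inert

-67 mod 4 = 1, hence disc K = -67 and O_K = ℤ[(1+√-67)/2].
3863 ∤ -67, so 3863 is unramified.
(-67/3863) = 3796^1931 mod 3863 = 3862, giving Legendre symbol -1.
Legendre symbol -1 ⇒ 3863 is inert.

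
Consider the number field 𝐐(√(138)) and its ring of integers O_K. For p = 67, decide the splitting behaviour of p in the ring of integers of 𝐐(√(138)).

67 splits in O_K

Since 138 ≢ 1 mod 4, the ring of integers is ℤ[√138] with discriminant 4·138 = 552.
Since gcd(67, 552) = 1 the prime 67 does not ramify.
Legendre symbol by Euler's criterion: (138/67) ≡ 138^33 ≡ 1 (mod 67), i.e. (138/67) = 1.
Legendre symbol 1 ⇒ 67 is split.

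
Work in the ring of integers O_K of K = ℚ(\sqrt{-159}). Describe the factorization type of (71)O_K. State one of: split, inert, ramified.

d = -159 ≡ 1 (mod 4), so O_K = ℤ[(1+√-159)/2] and disc(K) = d = -159.
71 ∤ -159, so 71 is unramified.
Legendre symbol by Euler's criterion: (-159/71) ≡ (-159)^35 ≡ 1 (mod 71), i.e. (-159/71) = 1.
d is a quadratic residue mod p, hence 71 splits in O_K.

71 splits in O_K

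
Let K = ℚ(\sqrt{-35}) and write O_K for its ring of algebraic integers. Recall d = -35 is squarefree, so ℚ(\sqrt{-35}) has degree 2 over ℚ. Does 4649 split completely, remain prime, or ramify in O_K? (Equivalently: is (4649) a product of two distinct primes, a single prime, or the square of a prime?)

-35 mod 4 = 1, hence disc K = -35 and O_K = ℤ[(1+√-35)/2].
disc(K) = -35 is not divisible by 4649; 4649 is unramified.
(-35/4649) = 4614^2324 mod 4649 = 1, giving Legendre symbol 1.
d is a quadratic residue mod p, hence 4649 splits in O_K.

split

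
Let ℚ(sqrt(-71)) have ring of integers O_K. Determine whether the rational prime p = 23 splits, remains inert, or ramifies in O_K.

23 remains inert

d = -71 ≡ 1 (mod 4), so O_K = ℤ[(1+√-71)/2] and disc(K) = d = -71.
Since gcd(23, -71) = 1 the prime 23 does not ramify.
Compute (-71/23) via Euler: 21^((23-1)/2) mod 23 = 22, so (-71/23) = -1.
(-71/23) = -1, so 23 is inert.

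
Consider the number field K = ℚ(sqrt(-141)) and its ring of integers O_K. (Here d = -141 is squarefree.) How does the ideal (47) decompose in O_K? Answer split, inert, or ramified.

ramifies in O_K

-141 mod 4 = 3, hence disc K = 4·(-141) = -564 and O_K = ℤ[√-141].
47 divides disc(K) = -564, so 47 ramifies.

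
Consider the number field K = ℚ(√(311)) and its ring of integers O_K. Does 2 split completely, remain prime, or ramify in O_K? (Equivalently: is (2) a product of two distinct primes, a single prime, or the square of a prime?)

311 mod 4 = 3, hence disc K = 4·311 = 1244 and O_K = ℤ[√311].
2 divides disc(K) = 1244, so 2 ramifies.

ramifies in O_K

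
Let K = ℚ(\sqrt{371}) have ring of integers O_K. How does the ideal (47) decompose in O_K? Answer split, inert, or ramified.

p splits

371 mod 4 = 3, hence disc K = 4·371 = 1484 and O_K = ℤ[√371].
Since gcd(47, 1484) = 1 the prime 47 does not ramify.
Euler's criterion: 371^23 mod 47 = 1. Thus (371|47) = 1.
Legendre symbol 1 ⇒ 47 is split.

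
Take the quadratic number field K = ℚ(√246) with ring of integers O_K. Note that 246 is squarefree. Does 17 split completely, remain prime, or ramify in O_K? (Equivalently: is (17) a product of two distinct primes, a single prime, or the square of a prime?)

d = 246 ≡ 2 (mod 4), so O_K = ℤ[√246] and disc(K) = 4d = 984.
disc(K) = 984 is not divisible by 17; 17 is unramified.
Legendre symbol by Euler's criterion: (246/17) ≡ 246^8 ≡ 1 (mod 17), i.e. (246/17) = 1.
(246/17) = 1, so 17 splits.

p splits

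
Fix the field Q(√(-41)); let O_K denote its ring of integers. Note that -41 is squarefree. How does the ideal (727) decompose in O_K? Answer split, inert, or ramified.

-41 mod 4 = 3, hence disc K = 4·(-41) = -164 and O_K = ℤ[√-41].
Since gcd(727, -164) = 1 the prime 727 does not ramify.
(-41/727) = 686^363 mod 727 = 1, giving Legendre symbol 1.
Legendre symbol 1 ⇒ 727 is split.

p splits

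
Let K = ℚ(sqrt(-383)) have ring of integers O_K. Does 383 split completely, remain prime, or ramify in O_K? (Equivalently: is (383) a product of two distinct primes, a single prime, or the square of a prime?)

Since -383 ≡ 1 mod 4, the ring of integers is ℤ[(1+√-383)/2] with discriminant -383.
disc(K) = -383 = 383·(-1), so p = 383 is ramified.

ramified — (383) = 𝔭²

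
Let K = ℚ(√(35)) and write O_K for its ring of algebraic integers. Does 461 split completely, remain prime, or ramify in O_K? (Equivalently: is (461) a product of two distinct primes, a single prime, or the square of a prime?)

Since 35 ≢ 1 mod 4, the ring of integers is ℤ[√35] with discriminant 4·35 = 140.
461 ∤ 140, so 461 is unramified.
Compute (35/461) via Euler: 35^((461-1)/2) mod 461 = 460, so (35/461) = -1.
d is a non-residue mod p, hence 461 remains inert in O_K.

inert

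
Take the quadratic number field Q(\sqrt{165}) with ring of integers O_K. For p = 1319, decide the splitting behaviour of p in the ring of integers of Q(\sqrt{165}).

1319 splits in O_K

165 mod 4 = 1, hence disc K = 165 and O_K = ℤ[(1+√165)/2].
Since gcd(1319, 165) = 1 the prime 1319 does not ramify.
Legendre symbol by Euler's criterion: (165/1319) ≡ 165^659 ≡ 1 (mod 1319), i.e. (165/1319) = 1.
d is a quadratic residue mod p, hence 1319 splits in O_K.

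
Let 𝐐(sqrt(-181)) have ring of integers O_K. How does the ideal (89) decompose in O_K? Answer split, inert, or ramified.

d = -181 ≡ 3 (mod 4), so O_K = ℤ[√-181] and disc(K) = 4d = -724.
89 ∤ -724, so 89 is unramified.
(-181/89) = 86^44 mod 89 = 88, giving Legendre symbol -1.
Legendre symbol -1 ⇒ 89 is inert.

p is inert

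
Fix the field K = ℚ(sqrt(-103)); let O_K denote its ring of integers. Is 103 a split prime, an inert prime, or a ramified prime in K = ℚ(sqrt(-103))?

-103 mod 4 = 1, hence disc K = -103 and O_K = ℤ[(1+√-103)/2].
disc(K) = -103 = 103·(-1), so p = 103 is ramified.

ramified — (103) = 𝔭²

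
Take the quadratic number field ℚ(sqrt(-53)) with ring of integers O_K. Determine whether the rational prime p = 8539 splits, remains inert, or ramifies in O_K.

inert — (8539) stays prime in O_K

Since -53 ≢ 1 mod 4, the ring of integers is ℤ[√-53] with discriminant 4·(-53) = -212.
8539 ∤ -212, so 8539 is unramified.
Compute (-53/8539) via Euler: 8486^((8539-1)/2) mod 8539 = 8538, so (-53/8539) = -1.
Legendre symbol -1 ⇒ 8539 is inert.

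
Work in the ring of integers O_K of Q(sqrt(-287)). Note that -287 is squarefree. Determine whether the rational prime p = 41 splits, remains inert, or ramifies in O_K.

-287 mod 4 = 1, hence disc K = -287 and O_K = ℤ[(1+√-287)/2].
Ramification test: 41 | -287. The prime 41 ramifies in K.

ramified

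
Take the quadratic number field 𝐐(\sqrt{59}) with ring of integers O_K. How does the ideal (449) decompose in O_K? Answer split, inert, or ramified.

59 mod 4 = 3, hence disc K = 4·59 = 236 and O_K = ℤ[√59].
Since gcd(449, 236) = 1 the prime 449 does not ramify.
Legendre symbol by Euler's criterion: (59/449) ≡ 59^224 ≡ 1 (mod 449), i.e. (59/449) = 1.
(59/449) = 1, so 449 splits.

splits completely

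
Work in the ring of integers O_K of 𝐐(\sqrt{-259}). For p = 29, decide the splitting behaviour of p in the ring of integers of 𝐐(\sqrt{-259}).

d = -259 ≡ 1 (mod 4), so O_K = ℤ[(1+√-259)/2] and disc(K) = d = -259.
Since gcd(29, -259) = 1 the prime 29 does not ramify.
Euler's criterion: (-259)^14 mod 29 = 28. Thus (-259|29) = -1.
(-259/29) = -1, so 29 is inert.

29 remains inert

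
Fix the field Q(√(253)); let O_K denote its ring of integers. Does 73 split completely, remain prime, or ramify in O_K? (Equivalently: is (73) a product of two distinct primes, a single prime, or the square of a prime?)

253 mod 4 = 1, hence disc K = 253 and O_K = ℤ[(1+√253)/2].
73 ∤ 253, so 73 is unramified.
Legendre symbol by Euler's criterion: (253/73) ≡ 253^36 ≡ 72 (mod 73), i.e. (253/73) = -1.
(253/73) = -1, so 73 is inert.

inert — (73) stays prime in O_K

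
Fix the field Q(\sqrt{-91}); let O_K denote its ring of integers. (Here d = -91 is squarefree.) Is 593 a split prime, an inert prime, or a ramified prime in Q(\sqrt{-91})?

splits completely

-91 mod 4 = 1, hence disc K = -91 and O_K = ℤ[(1+√-91)/2].
593 ∤ -91, so 593 is unramified.
Euler's criterion: (-91)^296 mod 593 = 1. Thus (-91|593) = 1.
Legendre symbol 1 ⇒ 593 is split.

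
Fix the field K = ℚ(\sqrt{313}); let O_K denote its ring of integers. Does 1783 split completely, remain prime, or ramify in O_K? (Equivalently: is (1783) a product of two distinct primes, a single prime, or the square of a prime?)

1783 remains inert

Since 313 ≡ 1 mod 4, the ring of integers is ℤ[(1+√313)/2] with discriminant 313.
1783 ∤ 313, so 1783 is unramified.
Compute (313/1783) via Euler: 313^((1783-1)/2) mod 1783 = 1782, so (313/1783) = -1.
(313/1783) = -1, so 1783 is inert.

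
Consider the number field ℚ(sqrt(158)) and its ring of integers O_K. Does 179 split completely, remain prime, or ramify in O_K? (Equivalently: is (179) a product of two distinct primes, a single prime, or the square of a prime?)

158 mod 4 = 2, hence disc K = 4·158 = 632 and O_K = ℤ[√158].
179 ∤ 632, so 179 is unramified.
Legendre symbol by Euler's criterion: (158/179) ≡ 158^89 ≡ 1 (mod 179), i.e. (158/179) = 1.
Legendre symbol 1 ⇒ 179 is split.

p splits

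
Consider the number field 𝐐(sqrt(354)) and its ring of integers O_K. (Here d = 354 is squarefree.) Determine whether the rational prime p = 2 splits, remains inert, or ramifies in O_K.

ramified — (2) = 𝔭²

d = 354 ≡ 2 (mod 4), so O_K = ℤ[√354] and disc(K) = 4d = 1416.
disc(K) = 1416 = 2·708, so p = 2 is ramified.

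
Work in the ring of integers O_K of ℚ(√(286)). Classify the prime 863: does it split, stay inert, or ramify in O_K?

split — (863) = 𝔭₁𝔭₂ with 𝔭₁ ≠ 𝔭₂

286 mod 4 = 2, hence disc K = 4·286 = 1144 and O_K = ℤ[√286].
Since gcd(863, 1144) = 1 the prime 863 does not ramify.
Compute (286/863) via Euler: 286^((863-1)/2) mod 863 = 1, so (286/863) = 1.
d is a quadratic residue mod p, hence 863 splits in O_K.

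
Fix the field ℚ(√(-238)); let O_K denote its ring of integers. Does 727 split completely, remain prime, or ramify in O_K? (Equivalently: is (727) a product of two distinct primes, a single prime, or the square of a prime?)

inert

-238 mod 4 = 2, hence disc K = 4·(-238) = -952 and O_K = ℤ[√-238].
727 ∤ -952, so 727 is unramified.
(-238/727) = 489^363 mod 727 = 726, giving Legendre symbol -1.
Legendre symbol -1 ⇒ 727 is inert.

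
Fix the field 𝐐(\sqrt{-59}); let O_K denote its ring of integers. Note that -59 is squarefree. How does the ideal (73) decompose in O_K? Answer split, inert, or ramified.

d = -59 ≡ 1 (mod 4), so O_K = ℤ[(1+√-59)/2] and disc(K) = d = -59.
Since gcd(73, -59) = 1 the prime 73 does not ramify.
Compute (-59/73) via Euler: 14^((73-1)/2) mod 73 = 72, so (-59/73) = -1.
d is a non-residue mod p, hence 73 remains inert in O_K.

73 remains inert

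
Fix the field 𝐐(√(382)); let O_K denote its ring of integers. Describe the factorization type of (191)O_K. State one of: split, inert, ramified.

191 is ramified

Since 382 ≢ 1 mod 4, the ring of integers is ℤ[√382] with discriminant 4·382 = 1528.
Ramification test: 191 | 1528. The prime 191 ramifies in K.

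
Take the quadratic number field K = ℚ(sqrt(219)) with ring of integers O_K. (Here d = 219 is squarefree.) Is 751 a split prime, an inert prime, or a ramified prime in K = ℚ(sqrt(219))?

split — (751) = 𝔭₁𝔭₂ with 𝔭₁ ≠ 𝔭₂

d = 219 ≡ 3 (mod 4), so O_K = ℤ[√219] and disc(K) = 4d = 876.
disc(K) = 876 is not divisible by 751; 751 is unramified.
(219/751) = 219^375 mod 751 = 1, giving Legendre symbol 1.
d is a quadratic residue mod p, hence 751 splits in O_K.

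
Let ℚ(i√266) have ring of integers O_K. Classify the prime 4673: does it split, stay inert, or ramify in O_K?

-266 mod 4 = 2, hence disc K = 4·(-266) = -1064 and O_K = ℤ[√-266].
Since gcd(4673, -1064) = 1 the prime 4673 does not ramify.
Compute (-266/4673) via Euler: 4407^((4673-1)/2) mod 4673 = 4672, so (-266/4673) = -1.
Legendre symbol -1 ⇒ 4673 is inert.

remains prime (inert)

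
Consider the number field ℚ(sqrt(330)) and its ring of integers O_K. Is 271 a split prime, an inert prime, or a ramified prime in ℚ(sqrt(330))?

d = 330 ≡ 2 (mod 4), so O_K = ℤ[√330] and disc(K) = 4d = 1320.
271 ∤ 1320, so 271 is unramified.
Euler's criterion: 330^135 mod 271 = 270. Thus (330|271) = -1.
Legendre symbol -1 ⇒ 271 is inert.

inert — (271) stays prime in O_K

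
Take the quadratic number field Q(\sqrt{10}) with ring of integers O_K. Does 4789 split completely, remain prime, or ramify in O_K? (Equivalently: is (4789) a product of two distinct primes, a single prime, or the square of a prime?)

Since 10 ≢ 1 mod 4, the ring of integers is ℤ[√10] with discriminant 4·10 = 40.
disc(K) = 40 is not divisible by 4789; 4789 is unramified.
Legendre symbol by Euler's criterion: (10/4789) ≡ 10^2394 ≡ 4788 (mod 4789), i.e. (10/4789) = -1.
d is a non-residue mod p, hence 4789 remains inert in O_K.

4789 remains inert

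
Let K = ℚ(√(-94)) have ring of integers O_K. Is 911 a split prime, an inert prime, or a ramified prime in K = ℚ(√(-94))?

Since -94 ≢ 1 mod 4, the ring of integers is ℤ[√-94] with discriminant 4·(-94) = -376.
911 ∤ -376, so 911 is unramified.
Legendre symbol by Euler's criterion: (-94/911) ≡ (-94)^455 ≡ 1 (mod 911), i.e. (-94/911) = 1.
(-94/911) = 1, so 911 splits.

p splits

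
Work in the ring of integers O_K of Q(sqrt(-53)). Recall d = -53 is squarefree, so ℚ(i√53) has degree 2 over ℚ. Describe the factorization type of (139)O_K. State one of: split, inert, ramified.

139 splits in O_K

Since -53 ≢ 1 mod 4, the ring of integers is ℤ[√-53] with discriminant 4·(-53) = -212.
Since gcd(139, -212) = 1 the prime 139 does not ramify.
Compute (-53/139) via Euler: 86^((139-1)/2) mod 139 = 1, so (-53/139) = 1.
Legendre symbol 1 ⇒ 139 is split.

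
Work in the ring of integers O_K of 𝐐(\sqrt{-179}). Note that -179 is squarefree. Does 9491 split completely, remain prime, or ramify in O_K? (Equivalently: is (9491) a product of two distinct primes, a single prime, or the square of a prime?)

9491 splits in O_K

-179 mod 4 = 1, hence disc K = -179 and O_K = ℤ[(1+√-179)/2].
disc(K) = -179 is not divisible by 9491; 9491 is unramified.
Compute (-179/9491) via Euler: 9312^((9491-1)/2) mod 9491 = 1, so (-179/9491) = 1.
d is a quadratic residue mod p, hence 9491 splits in O_K.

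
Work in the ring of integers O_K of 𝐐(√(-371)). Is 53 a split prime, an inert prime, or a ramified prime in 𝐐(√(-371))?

ramifies in O_K

d = -371 ≡ 1 (mod 4), so O_K = ℤ[(1+√-371)/2] and disc(K) = d = -371.
disc(K) = -371 = 53·(-7), so p = 53 is ramified.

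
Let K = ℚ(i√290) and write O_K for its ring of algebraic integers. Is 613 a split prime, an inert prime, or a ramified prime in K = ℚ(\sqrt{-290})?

Since -290 ≢ 1 mod 4, the ring of integers is ℤ[√-290] with discriminant 4·(-290) = -1160.
disc(K) = -1160 is not divisible by 613; 613 is unramified.
Legendre symbol by Euler's criterion: (-290/613) ≡ (-290)^306 ≡ 1 (mod 613), i.e. (-290/613) = 1.
(-290/613) = 1, so 613 splits.

splits completely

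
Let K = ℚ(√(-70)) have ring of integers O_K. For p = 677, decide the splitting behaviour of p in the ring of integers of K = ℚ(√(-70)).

-70 mod 4 = 2, hence disc K = 4·(-70) = -280 and O_K = ℤ[√-70].
677 ∤ -280, so 677 is unramified.
(-70/677) = 607^338 mod 677 = 676, giving Legendre symbol -1.
d is a non-residue mod p, hence 677 remains inert in O_K.

inert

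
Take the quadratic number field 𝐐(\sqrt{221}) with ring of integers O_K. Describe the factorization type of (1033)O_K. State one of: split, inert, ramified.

221 mod 4 = 1, hence disc K = 221 and O_K = ℤ[(1+√221)/2].
Since gcd(1033, 221) = 1 the prime 1033 does not ramify.
Euler's criterion: 221^516 mod 1033 = 1032. Thus (221|1033) = -1.
(221/1033) = -1, so 1033 is inert.

remains prime (inert)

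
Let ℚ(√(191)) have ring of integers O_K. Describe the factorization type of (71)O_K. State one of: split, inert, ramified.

splits completely

191 mod 4 = 3, hence disc K = 4·191 = 764 and O_K = ℤ[√191].
disc(K) = 764 is not divisible by 71; 71 is unramified.
Euler's criterion: 191^35 mod 71 = 1. Thus (191|71) = 1.
(191/71) = 1, so 71 splits.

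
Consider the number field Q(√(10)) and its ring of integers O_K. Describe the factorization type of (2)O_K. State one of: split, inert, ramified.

ramifies in O_K

10 mod 4 = 2, hence disc K = 4·10 = 40 and O_K = ℤ[√10].
Ramification test: 2 | 40. The prime 2 ramifies in K.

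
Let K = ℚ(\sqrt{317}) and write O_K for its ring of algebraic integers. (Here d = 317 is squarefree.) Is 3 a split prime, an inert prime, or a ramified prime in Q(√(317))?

317 mod 4 = 1, hence disc K = 317 and O_K = ℤ[(1+√317)/2].
disc(K) = 317 is not divisible by 3; 3 is unramified.
Compute (317/3) via Euler: 2^((3-1)/2) mod 3 = 2, so (317/3) = -1.
Legendre symbol -1 ⇒ 3 is inert.

p is inert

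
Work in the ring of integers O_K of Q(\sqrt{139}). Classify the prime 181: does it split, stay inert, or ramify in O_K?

d = 139 ≡ 3 (mod 4), so O_K = ℤ[√139] and disc(K) = 4d = 556.
disc(K) = 556 is not divisible by 181; 181 is unramified.
(139/181) = 139^90 mod 181 = 1, giving Legendre symbol 1.
Legendre symbol 1 ⇒ 181 is split.

p splits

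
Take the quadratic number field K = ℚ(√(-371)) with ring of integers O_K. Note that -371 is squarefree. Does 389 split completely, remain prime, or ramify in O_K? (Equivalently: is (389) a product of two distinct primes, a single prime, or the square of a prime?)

p is inert

d = -371 ≡ 1 (mod 4), so O_K = ℤ[(1+√-371)/2] and disc(K) = d = -371.
389 ∤ -371, so 389 is unramified.
Euler's criterion: (-371)^194 mod 389 = 388. Thus (-371|389) = -1.
(-371/389) = -1, so 389 is inert.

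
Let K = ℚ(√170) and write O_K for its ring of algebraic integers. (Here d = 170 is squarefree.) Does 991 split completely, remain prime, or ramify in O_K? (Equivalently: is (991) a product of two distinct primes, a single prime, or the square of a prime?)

Since 170 ≢ 1 mod 4, the ring of integers is ℤ[√170] with discriminant 4·170 = 680.
Since gcd(991, 680) = 1 the prime 991 does not ramify.
(170/991) = 170^495 mod 991 = 990, giving Legendre symbol -1.
Legendre symbol -1 ⇒ 991 is inert.

991 remains inert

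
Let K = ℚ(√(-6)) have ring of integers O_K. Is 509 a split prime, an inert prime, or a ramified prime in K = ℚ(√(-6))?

-6 mod 4 = 2, hence disc K = 4·(-6) = -24 and O_K = ℤ[√-6].
509 ∤ -24, so 509 is unramified.
Euler's criterion: (-6)^254 mod 509 = 1. Thus (-6|509) = 1.
d is a quadratic residue mod p, hence 509 splits in O_K.

509 splits in O_K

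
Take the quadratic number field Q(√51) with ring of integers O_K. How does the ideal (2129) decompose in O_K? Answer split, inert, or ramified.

Since 51 ≢ 1 mod 4, the ring of integers is ℤ[√51] with discriminant 4·51 = 204.
Since gcd(2129, 204) = 1 the prime 2129 does not ramify.
(51/2129) = 51^1064 mod 2129 = 2128, giving Legendre symbol -1.
(51/2129) = -1, so 2129 is inert.

inert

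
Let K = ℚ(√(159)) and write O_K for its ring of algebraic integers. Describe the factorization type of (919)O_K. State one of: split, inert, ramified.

159 mod 4 = 3, hence disc K = 4·159 = 636 and O_K = ℤ[√159].
disc(K) = 636 is not divisible by 919; 919 is unramified.
Compute (159/919) via Euler: 159^((919-1)/2) mod 919 = 1, so (159/919) = 1.
(159/919) = 1, so 919 splits.

split — (919) = 𝔭₁𝔭₂ with 𝔭₁ ≠ 𝔭₂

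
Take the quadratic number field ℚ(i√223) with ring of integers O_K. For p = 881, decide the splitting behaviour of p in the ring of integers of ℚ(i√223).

split — (881) = 𝔭₁𝔭₂ with 𝔭₁ ≠ 𝔭₂

-223 mod 4 = 1, hence disc K = -223 and O_K = ℤ[(1+√-223)/2].
disc(K) = -223 is not divisible by 881; 881 is unramified.
Compute (-223/881) via Euler: 658^((881-1)/2) mod 881 = 1, so (-223/881) = 1.
d is a quadratic residue mod p, hence 881 splits in O_K.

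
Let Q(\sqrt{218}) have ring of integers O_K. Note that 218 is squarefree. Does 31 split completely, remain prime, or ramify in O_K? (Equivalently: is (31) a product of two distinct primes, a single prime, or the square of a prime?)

p splits

218 mod 4 = 2, hence disc K = 4·218 = 872 and O_K = ℤ[√218].
31 ∤ 872, so 31 is unramified.
Compute (218/31) via Euler: 1^((31-1)/2) mod 31 = 1, so (218/31) = 1.
d is a quadratic residue mod p, hence 31 splits in O_K.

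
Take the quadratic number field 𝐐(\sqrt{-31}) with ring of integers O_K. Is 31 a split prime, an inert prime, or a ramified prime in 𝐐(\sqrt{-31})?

Since -31 ≡ 1 mod 4, the ring of integers is ℤ[(1+√-31)/2] with discriminant -31.
31 divides disc(K) = -31, so 31 ramifies.

ramified — (31) = 𝔭²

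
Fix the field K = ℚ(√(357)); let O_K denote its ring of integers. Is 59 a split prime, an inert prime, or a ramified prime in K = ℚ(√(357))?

357 mod 4 = 1, hence disc K = 357 and O_K = ℤ[(1+√357)/2].
59 ∤ 357, so 59 is unramified.
Euler's criterion: 357^29 mod 59 = 1. Thus (357|59) = 1.
d is a quadratic residue mod p, hence 59 splits in O_K.

split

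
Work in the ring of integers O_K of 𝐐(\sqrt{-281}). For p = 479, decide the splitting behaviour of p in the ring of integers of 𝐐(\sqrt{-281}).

Since -281 ≢ 1 mod 4, the ring of integers is ℤ[√-281] with discriminant 4·(-281) = -1124.
Since gcd(479, -1124) = 1 the prime 479 does not ramify.
Compute (-281/479) via Euler: 198^((479-1)/2) mod 479 = 1, so (-281/479) = 1.
(-281/479) = 1, so 479 splits.

split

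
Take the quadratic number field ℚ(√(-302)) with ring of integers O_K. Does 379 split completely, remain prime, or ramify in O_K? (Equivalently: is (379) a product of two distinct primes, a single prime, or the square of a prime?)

379 splits in O_K

-302 mod 4 = 2, hence disc K = 4·(-302) = -1208 and O_K = ℤ[√-302].
disc(K) = -1208 is not divisible by 379; 379 is unramified.
Legendre symbol by Euler's criterion: (-302/379) ≡ (-302)^189 ≡ 1 (mod 379), i.e. (-302/379) = 1.
(-302/379) = 1, so 379 splits.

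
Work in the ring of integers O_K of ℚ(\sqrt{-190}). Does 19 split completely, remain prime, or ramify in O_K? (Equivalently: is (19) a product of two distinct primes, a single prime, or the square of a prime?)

-190 mod 4 = 2, hence disc K = 4·(-190) = -760 and O_K = ℤ[√-190].
disc(K) = -760 = 19·(-40), so p = 19 is ramified.

19 is ramified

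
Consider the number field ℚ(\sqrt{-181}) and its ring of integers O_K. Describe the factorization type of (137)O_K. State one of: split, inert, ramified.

Since -181 ≢ 1 mod 4, the ring of integers is ℤ[√-181] with discriminant 4·(-181) = -724.
Since gcd(137, -724) = 1 the prime 137 does not ramify.
Euler's criterion: (-181)^68 mod 137 = 1. Thus (-181|137) = 1.
(-181/137) = 1, so 137 splits.

split — (137) = 𝔭₁𝔭₂ with 𝔭₁ ≠ 𝔭₂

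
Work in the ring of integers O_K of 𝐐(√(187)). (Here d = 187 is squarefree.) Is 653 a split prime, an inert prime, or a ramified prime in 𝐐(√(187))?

d = 187 ≡ 3 (mod 4), so O_K = ℤ[√187] and disc(K) = 4d = 748.
disc(K) = 748 is not divisible by 653; 653 is unramified.
Euler's criterion: 187^326 mod 653 = 652. Thus (187|653) = -1.
d is a non-residue mod p, hence 653 remains inert in O_K.

inert — (653) stays prime in O_K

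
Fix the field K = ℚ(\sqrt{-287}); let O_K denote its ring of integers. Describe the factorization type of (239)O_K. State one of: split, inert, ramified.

Since -287 ≡ 1 mod 4, the ring of integers is ℤ[(1+√-287)/2] with discriminant -287.
disc(K) = -287 is not divisible by 239; 239 is unramified.
(-287/239) = 191^119 mod 239 = 238, giving Legendre symbol -1.
(-287/239) = -1, so 239 is inert.

inert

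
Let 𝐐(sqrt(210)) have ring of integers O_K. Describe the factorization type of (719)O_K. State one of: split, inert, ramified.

719 splits in O_K

Since 210 ≢ 1 mod 4, the ring of integers is ℤ[√210] with discriminant 4·210 = 840.
719 ∤ 840, so 719 is unramified.
Legendre symbol by Euler's criterion: (210/719) ≡ 210^359 ≡ 1 (mod 719), i.e. (210/719) = 1.
(210/719) = 1, so 719 splits.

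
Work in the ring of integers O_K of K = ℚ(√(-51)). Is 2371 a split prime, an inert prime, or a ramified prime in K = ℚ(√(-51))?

d = -51 ≡ 1 (mod 4), so O_K = ℤ[(1+√-51)/2] and disc(K) = d = -51.
Since gcd(2371, -51) = 1 the prime 2371 does not ramify.
Compute (-51/2371) via Euler: 2320^((2371-1)/2) mod 2371 = 1, so (-51/2371) = 1.
(-51/2371) = 1, so 2371 splits.

splits completely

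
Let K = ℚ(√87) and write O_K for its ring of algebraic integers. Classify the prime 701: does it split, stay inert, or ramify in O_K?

remains prime (inert)

87 mod 4 = 3, hence disc K = 4·87 = 348 and O_K = ℤ[√87].
disc(K) = 348 is not divisible by 701; 701 is unramified.
Compute (87/701) via Euler: 87^((701-1)/2) mod 701 = 700, so (87/701) = -1.
(87/701) = -1, so 701 is inert.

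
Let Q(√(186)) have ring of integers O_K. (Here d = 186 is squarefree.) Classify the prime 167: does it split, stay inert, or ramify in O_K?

167 splits in O_K

186 mod 4 = 2, hence disc K = 4·186 = 744 and O_K = ℤ[√186].
Since gcd(167, 744) = 1 the prime 167 does not ramify.
Legendre symbol by Euler's criterion: (186/167) ≡ 186^83 ≡ 1 (mod 167), i.e. (186/167) = 1.
d is a quadratic residue mod p, hence 167 splits in O_K.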